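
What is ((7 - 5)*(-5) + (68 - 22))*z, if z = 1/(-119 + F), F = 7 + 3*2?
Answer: -18/53 ≈ -0.33962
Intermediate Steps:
F = 13 (F = 7 + 6 = 13)
z = -1/106 (z = 1/(-119 + 13) = 1/(-106) = -1/106 ≈ -0.0094340)
((7 - 5)*(-5) + (68 - 22))*z = ((7 - 5)*(-5) + (68 - 22))*(-1/106) = (2*(-5) + 46)*(-1/106) = (-10 + 46)*(-1/106) = 36*(-1/106) = -18/53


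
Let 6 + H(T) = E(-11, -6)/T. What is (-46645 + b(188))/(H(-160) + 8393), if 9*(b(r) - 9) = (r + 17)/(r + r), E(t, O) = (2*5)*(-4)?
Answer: -157816019/28382454 ≈ -5.5603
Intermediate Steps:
E(t, O) = -40 (E(t, O) = 10*(-4) = -40)
b(r) = 9 + (17 + r)/(18*r) (b(r) = 9 + ((r + 17)/(r + r))/9 = 9 + ((17 + r)/((2*r)))/9 = 9 + ((17 + r)*(1/(2*r)))/9 = 9 + ((17 + r)/(2*r))/9 = 9 + (17 + r)/(18*r))
H(T) = -6 - 40/T
(-46645 + b(188))/(H(-160) + 8393) = (-46645 + (1/18)*(17 + 163*188)/188)/((-6 - 40/(-160)) + 8393) = (-46645 + (1/18)*(1/188)*(17 + 30644))/((-6 - 40*(-1/160)) + 8393) = (-46645 + (1/18)*(1/188)*30661)/((-6 + ¼) + 8393) = (-46645 + 30661/3384)/(-23/4 + 8393) = -157816019/(3384*33549/4) = -157816019/3384*4/33549 = -157816019/28382454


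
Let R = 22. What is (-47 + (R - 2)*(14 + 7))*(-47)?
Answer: -17531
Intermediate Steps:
(-47 + (R - 2)*(14 + 7))*(-47) = (-47 + (22 - 2)*(14 + 7))*(-47) = (-47 + 20*21)*(-47) = (-47 + 420)*(-47) = 373*(-47) = -17531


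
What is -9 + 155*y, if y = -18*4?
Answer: -11169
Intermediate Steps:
y = -72
-9 + 155*y = -9 + 155*(-72) = -9 - 11160 = -11169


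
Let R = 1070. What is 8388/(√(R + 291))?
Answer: 8388*√1361/1361 ≈ 227.37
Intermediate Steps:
8388/(√(R + 291)) = 8388/(√(1070 + 291)) = 8388/(√1361) = 8388*(√1361/1361) = 8388*√1361/1361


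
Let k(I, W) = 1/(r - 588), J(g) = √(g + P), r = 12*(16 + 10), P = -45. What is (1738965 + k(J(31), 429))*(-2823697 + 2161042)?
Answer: -106014714170015/92 ≈ -1.1523e+12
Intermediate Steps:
r = 312 (r = 12*26 = 312)
J(g) = √(-45 + g) (J(g) = √(g - 45) = √(-45 + g))
k(I, W) = -1/276 (k(I, W) = 1/(312 - 588) = 1/(-276) = -1/276)
(1738965 + k(J(31), 429))*(-2823697 + 2161042) = (1738965 - 1/276)*(-2823697 + 2161042) = (479954339/276)*(-662655) = -106014714170015/92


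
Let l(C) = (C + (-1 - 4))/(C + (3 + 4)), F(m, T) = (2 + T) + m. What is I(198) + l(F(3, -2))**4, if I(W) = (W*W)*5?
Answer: 122512501/625 ≈ 1.9602e+5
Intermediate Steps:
I(W) = 5*W**2 (I(W) = W**2*5 = 5*W**2)
F(m, T) = 2 + T + m
l(C) = (-5 + C)/(7 + C) (l(C) = (C - 5)/(C + 7) = (-5 + C)/(7 + C))
I(198) + l(F(3, -2))**4 = 5*198**2 + ((-5 + (2 - 2 + 3))/(7 + (2 - 2 + 3)))**4 = 5*39204 + ((-5 + 3)/(7 + 3))**4 = 196020 + (-2/10)**4 = 196020 + ((1/10)*(-2))**4 = 196020 + (-1/5)**4 = 196020 + 1/625 = 122512501/625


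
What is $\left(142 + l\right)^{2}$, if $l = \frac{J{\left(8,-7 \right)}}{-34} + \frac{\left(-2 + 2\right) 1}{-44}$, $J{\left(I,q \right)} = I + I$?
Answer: $\frac{5788836}{289} \approx 20031.0$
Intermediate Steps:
$J{\left(I,q \right)} = 2 I$
$l = - \frac{8}{17}$ ($l = \frac{2 \cdot 8}{-34} + \frac{\left(-2 + 2\right) 1}{-44} = 16 \left(- \frac{1}{34}\right) + 0 \cdot 1 \left(- \frac{1}{44}\right) = - \frac{8}{17} + 0 \left(- \frac{1}{44}\right) = - \frac{8}{17} + 0 = - \frac{8}{17} \approx -0.47059$)
$\left(142 + l\right)^{2} = \left(142 - \frac{8}{17}\right)^{2} = \left(\frac{2406}{17}\right)^{2} = \frac{5788836}{289}$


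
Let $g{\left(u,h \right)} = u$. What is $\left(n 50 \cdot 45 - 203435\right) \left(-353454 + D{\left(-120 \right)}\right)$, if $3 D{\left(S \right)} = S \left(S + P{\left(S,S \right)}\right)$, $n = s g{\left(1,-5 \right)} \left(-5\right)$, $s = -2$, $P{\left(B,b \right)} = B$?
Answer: $62215223490$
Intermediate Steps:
$n = 10$ ($n = \left(-2\right) 1 \left(-5\right) = \left(-2\right) \left(-5\right) = 10$)
$D{\left(S \right)} = \frac{2 S^{2}}{3}$ ($D{\left(S \right)} = \frac{S \left(S + S\right)}{3} = \frac{S 2 S}{3} = \frac{2 S^{2}}{3}$)
$\left(n 50 \cdot 45 - 203435\right) \left(-353454 + D{\left(-120 \right)}\right) = \left(10 \cdot 50 \cdot 45 - 203435\right) \left(-353454 + \frac{2 \left(-120\right)^{2}}{3}\right) = \left(500 \cdot 45 - 203435\right) \left(-353454 + \frac{2}{3} \cdot 14400\right) = \left(22500 - 203435\right) \left(-353454 + 9600\right) = \left(-180935\right) \left(-343854\right) = 62215223490$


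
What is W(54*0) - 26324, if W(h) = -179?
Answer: -26503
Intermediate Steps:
W(54*0) - 26324 = -179 - 26324 = -26503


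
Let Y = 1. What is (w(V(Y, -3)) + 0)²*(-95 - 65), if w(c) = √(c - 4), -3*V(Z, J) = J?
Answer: 480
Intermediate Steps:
V(Z, J) = -J/3
w(c) = √(-4 + c)
(w(V(Y, -3)) + 0)²*(-95 - 65) = (√(-4 - ⅓*(-3)) + 0)²*(-95 - 65) = (√(-4 + 1) + 0)²*(-160) = (√(-3) + 0)²*(-160) = (I*√3 + 0)²*(-160) = (I*√3)²*(-160) = -3*(-160) = 480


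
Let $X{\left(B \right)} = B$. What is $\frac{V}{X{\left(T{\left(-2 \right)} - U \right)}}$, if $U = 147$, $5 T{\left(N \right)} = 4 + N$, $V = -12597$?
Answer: $\frac{62985}{733} \approx 85.928$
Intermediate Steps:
$T{\left(N \right)} = \frac{4}{5} + \frac{N}{5}$ ($T{\left(N \right)} = \frac{4 + N}{5} = \frac{4}{5} + \frac{N}{5}$)
$\frac{V}{X{\left(T{\left(-2 \right)} - U \right)}} = - \frac{12597}{\left(\frac{4}{5} + \frac{1}{5} \left(-2\right)\right) - 147} = - \frac{12597}{\left(\frac{4}{5} - \frac{2}{5}\right) - 147} = - \frac{12597}{\frac{2}{5} - 147} = - \frac{12597}{- \frac{733}{5}} = \left(-12597\right) \left(- \frac{5}{733}\right) = \frac{62985}{733}$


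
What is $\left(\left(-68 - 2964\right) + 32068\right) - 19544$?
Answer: $9492$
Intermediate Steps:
$\left(\left(-68 - 2964\right) + 32068\right) - 19544 = \left(-3032 + 32068\right) - 19544 = 29036 - 19544 = 9492$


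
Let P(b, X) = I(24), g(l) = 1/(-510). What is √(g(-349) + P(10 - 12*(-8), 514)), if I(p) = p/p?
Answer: √259590/510 ≈ 0.99902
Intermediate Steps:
I(p) = 1
g(l) = -1/510
P(b, X) = 1
√(g(-349) + P(10 - 12*(-8), 514)) = √(-1/510 + 1) = √(509/510) = √259590/510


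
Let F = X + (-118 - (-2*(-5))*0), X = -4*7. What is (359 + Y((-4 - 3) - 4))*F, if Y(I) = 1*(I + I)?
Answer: -49202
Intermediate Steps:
Y(I) = 2*I (Y(I) = 1*(2*I) = 2*I)
X = -28
F = -146 (F = -28 + (-118 - (-2*(-5))*0) = -28 + (-118 - 10*0) = -28 + (-118 - 1*0) = -28 + (-118 + 0) = -28 - 118 = -146)
(359 + Y((-4 - 3) - 4))*F = (359 + 2*((-4 - 3) - 4))*(-146) = (359 + 2*(-7 - 4))*(-146) = (359 + 2*(-11))*(-146) = (359 - 22)*(-146) = 337*(-146) = -49202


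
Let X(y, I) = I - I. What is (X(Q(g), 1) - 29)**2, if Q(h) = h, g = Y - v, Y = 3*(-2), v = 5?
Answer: 841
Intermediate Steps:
Y = -6
g = -11 (g = -6 - 1*5 = -6 - 5 = -11)
X(y, I) = 0
(X(Q(g), 1) - 29)**2 = (0 - 29)**2 = (-29)**2 = 841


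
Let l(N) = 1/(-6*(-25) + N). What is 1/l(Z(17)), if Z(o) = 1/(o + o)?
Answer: 5101/34 ≈ 150.03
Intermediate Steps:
Z(o) = 1/(2*o)
l(N) = 1/(150 + N)
1/l(Z(17)) = 1/(1/(150 + (½)/17)) = 1/(1/(150 + (½)*(1/17))) = 1/(1/(150 + 1/34)) = 1/(1/(5101/34)) = 1/(34/5101) = 5101/34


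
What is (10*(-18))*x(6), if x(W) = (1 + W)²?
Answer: -8820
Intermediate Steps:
(10*(-18))*x(6) = (10*(-18))*(1 + 6)² = -180*7² = -180*49 = -8820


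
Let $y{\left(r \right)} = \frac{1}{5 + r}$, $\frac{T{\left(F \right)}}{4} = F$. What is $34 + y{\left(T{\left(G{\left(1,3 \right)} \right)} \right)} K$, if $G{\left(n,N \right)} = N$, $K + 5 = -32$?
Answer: $\frac{541}{17} \approx 31.824$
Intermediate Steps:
$K = -37$ ($K = -5 - 32 = -37$)
$T{\left(F \right)} = 4 F$
$34 + y{\left(T{\left(G{\left(1,3 \right)} \right)} \right)} K = 34 + \frac{1}{5 + 4 \cdot 3} \left(-37\right) = 34 + \frac{1}{5 + 12} \left(-37\right) = 34 + \frac{1}{17} \left(-37\right) = 34 - \frac{37}{17} = \frac{541}{17}$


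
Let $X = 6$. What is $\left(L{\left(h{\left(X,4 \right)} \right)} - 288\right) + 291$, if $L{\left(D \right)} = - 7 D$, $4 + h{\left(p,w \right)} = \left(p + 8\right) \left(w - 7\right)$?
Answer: $325$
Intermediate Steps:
$h{\left(p,w \right)} = -4 + \left(-7 + w\right) \left(8 + p\right)$ ($h{\left(p,w \right)} = -4 + \left(p + 8\right) \left(w - 7\right) = -4 + \left(8 + p\right) \left(-7 + w\right) = -4 + \left(-7 + w\right) \left(8 + p\right)$)
$\left(L{\left(h{\left(X,4 \right)} \right)} - 288\right) + 291 = \left(- 7 \left(-60 - 42 + 8 \cdot 4 + 6 \cdot 4\right) - 288\right) + 291 = \left(- 7 \left(-60 - 42 + 32 + 24\right) - 288\right) + 291 = \left(\left(-7\right) \left(-46\right) - 288\right) + 291 = \left(322 - 288\right) + 291 = 34 + 291 = 325$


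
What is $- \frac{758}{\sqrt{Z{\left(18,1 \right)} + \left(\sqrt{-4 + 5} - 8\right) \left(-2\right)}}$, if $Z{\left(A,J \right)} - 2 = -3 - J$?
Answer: $- \frac{379 \sqrt{3}}{3} \approx -218.82$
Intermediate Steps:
$Z{\left(A,J \right)} = -1 - J$ ($Z{\left(A,J \right)} = 2 - \left(3 + J\right) = -1 - J$)
$- \frac{758}{\sqrt{Z{\left(18,1 \right)} + \left(\sqrt{-4 + 5} - 8\right) \left(-2\right)}} = - \frac{758}{\sqrt{\left(-1 - 1\right) + \left(\sqrt{-4 + 5} - 8\right) \left(-2\right)}} = - \frac{758}{\sqrt{\left(-1 - 1\right) + \left(\sqrt{1} - 8\right) \left(-2\right)}} = - \frac{758}{\sqrt{-2 + \left(1 - 8\right) \left(-2\right)}} = - \frac{758}{\sqrt{-2 - -14}} = - \frac{758}{\sqrt{-2 + 14}} = - \frac{758}{\sqrt{12}} = - \frac{758}{2 \sqrt{3}} = - 758 \frac{\sqrt{3}}{6} = - \frac{379 \sqrt{3}}{3}$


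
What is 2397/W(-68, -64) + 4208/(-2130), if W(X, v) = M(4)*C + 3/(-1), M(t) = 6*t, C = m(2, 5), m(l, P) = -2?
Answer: -52159/1065 ≈ -48.976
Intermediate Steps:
C = -2
W(X, v) = -51 (W(X, v) = (6*4)*(-2) + 3/(-1) = 24*(-2) + 3*(-1) = -48 - 3 = -51)
2397/W(-68, -64) + 4208/(-2130) = 2397/(-51) + 4208/(-2130) = 2397*(-1/51) + 4208*(-1/2130) = -47 - 2104/1065 = -52159/1065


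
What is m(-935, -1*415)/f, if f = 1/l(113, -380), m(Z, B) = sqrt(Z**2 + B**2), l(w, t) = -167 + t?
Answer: -2735*sqrt(41858) ≈ -5.5956e+5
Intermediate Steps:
m(Z, B) = sqrt(B**2 + Z**2)
f = -1/547 (f = 1/(-167 - 380) = 1/(-547) = -1/547 ≈ -0.0018282)
m(-935, -1*415)/f = sqrt((-1*415)**2 + (-935)**2)/(-1/547) = sqrt((-415)**2 + 874225)*(-547) = sqrt(172225 + 874225)*(-547) = sqrt(1046450)*(-547) = (5*sqrt(41858))*(-547) = -2735*sqrt(41858)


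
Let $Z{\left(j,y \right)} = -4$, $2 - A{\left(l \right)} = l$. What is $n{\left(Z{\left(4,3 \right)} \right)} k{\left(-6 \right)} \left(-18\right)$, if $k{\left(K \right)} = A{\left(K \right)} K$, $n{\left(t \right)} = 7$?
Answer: $6048$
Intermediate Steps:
$A{\left(l \right)} = 2 - l$
$k{\left(K \right)} = K \left(2 - K\right)$ ($k{\left(K \right)} = \left(2 - K\right) K = K \left(2 - K\right)$)
$n{\left(Z{\left(4,3 \right)} \right)} k{\left(-6 \right)} \left(-18\right) = 7 \left(- 6 \left(2 - -6\right)\right) \left(-18\right) = 7 \left(- 6 \left(2 + 6\right)\right) \left(-18\right) = 7 \left(\left(-6\right) 8\right) \left(-18\right) = 7 \left(-48\right) \left(-18\right) = \left(-336\right) \left(-18\right) = 6048$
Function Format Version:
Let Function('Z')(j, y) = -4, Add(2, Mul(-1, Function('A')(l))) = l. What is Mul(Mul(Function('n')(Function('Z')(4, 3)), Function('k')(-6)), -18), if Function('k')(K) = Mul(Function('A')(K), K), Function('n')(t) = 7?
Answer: 6048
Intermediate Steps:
Function('A')(l) = Add(2, Mul(-1, l))
Function('k')(K) = Mul(K, Add(2, Mul(-1, K))) (Function('k')(K) = Mul(Add(2, Mul(-1, K)), K) = Mul(K, Add(2, Mul(-1, K))))
Mul(Mul(Function('n')(Function('Z')(4, 3)), Function('k')(-6)), -18) = Mul(Mul(7, Mul(-6, Add(2, Mul(-1, -6)))), -18) = Mul(Mul(7, Mul(-6, Add(2, 6))), -18) = Mul(Mul(7, Mul(-6, 8)), -18) = Mul(Mul(7, -48), -18) = Mul(-336, -18) = 6048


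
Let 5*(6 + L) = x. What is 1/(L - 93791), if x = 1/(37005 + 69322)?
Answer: -531635/49865768094 ≈ -1.0661e-5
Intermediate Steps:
x = 1/106327 ≈ 9.4049e-6
L = -3189809/531635 (L = -6 + (1/5)*(1/106327) = -6 + 1/531635 = -3189809/531635 ≈ -6.0000)
1/(L - 93791) = 1/(-3189809/531635 - 93791) = 1/(-49865768094/531635) = -531635/49865768094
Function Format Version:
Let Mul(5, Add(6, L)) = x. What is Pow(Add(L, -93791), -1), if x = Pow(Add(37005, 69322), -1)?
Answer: Rational(-531635, 49865768094) ≈ -1.0661e-5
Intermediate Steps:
x = Rational(1, 106327) (x = Pow(106327, -1) = Rational(1, 106327) ≈ 9.4049e-6)
L = Rational(-3189809, 531635) (L = Add(-6, Mul(Rational(1, 5), Rational(1, 106327))) = Add(-6, Rational(1, 531635)) = Rational(-3189809, 531635) ≈ -6.0000)
Pow(Add(L, -93791), -1) = Pow(Add(Rational(-3189809, 531635), -93791), -1) = Pow(Rational(-49865768094, 531635), -1) = Rational(-531635, 49865768094)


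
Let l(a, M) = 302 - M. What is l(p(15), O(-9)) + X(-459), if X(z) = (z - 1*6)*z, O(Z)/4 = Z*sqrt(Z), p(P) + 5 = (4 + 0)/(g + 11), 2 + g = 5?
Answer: 213737 + 108*I ≈ 2.1374e+5 + 108.0*I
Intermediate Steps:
g = 3 (g = -2 + 5 = 3)
p(P) = -33/7 (p(P) = -5 + (4 + 0)/(3 + 11) = -5 + 4/14 = -5 + 4*(1/14) = -5 + 2/7 = -33/7)
O(Z) = 4*Z**(3/2) (O(Z) = 4*(Z*sqrt(Z)) = 4*Z**(3/2))
X(z) = z*(-6 + z) (X(z) = (z - 6)*z = (-6 + z)*z = z*(-6 + z))
l(p(15), O(-9)) + X(-459) = (302 - 4*(-9)**(3/2)) - 459*(-6 - 459) = (302 - 4*(-27*I)) - 459*(-465) = (302 - (-108)*I) + 213435 = (302 + 108*I) + 213435 = 213737 + 108*I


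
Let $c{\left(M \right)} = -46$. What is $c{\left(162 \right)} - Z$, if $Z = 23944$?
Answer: $-23990$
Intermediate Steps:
$c{\left(162 \right)} - Z = -46 - 23944 = -23990$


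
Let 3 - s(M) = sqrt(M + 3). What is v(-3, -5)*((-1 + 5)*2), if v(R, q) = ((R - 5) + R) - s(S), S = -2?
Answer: -104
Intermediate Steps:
s(M) = 3 - sqrt(3 + M) (s(M) = 3 - sqrt(M + 3) = 3 - sqrt(3 + M))
v(R, q) = -7 + 2*R (v(R, q) = ((R - 5) + R) - (3 - sqrt(3 - 2)) = ((-5 + R) + R) - (3 - sqrt(1)) = (-5 + 2*R) - (3 - 1*1) = (-5 + 2*R) - (3 - 1) = (-5 + 2*R) - 1*2 = (-5 + 2*R) - 2 = -7 + 2*R)
v(-3, -5)*((-1 + 5)*2) = (-7 + 2*(-3))*((-1 + 5)*2) = (-7 - 6)*(4*2) = -13*8 = -104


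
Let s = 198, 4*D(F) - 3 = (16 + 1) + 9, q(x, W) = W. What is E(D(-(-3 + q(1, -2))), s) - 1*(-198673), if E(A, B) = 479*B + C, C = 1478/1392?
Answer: 204287179/696 ≈ 2.9352e+5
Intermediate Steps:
C = 739/696 (C = 1478*(1/1392) = 739/696 ≈ 1.0618)
D(F) = 29/4 (D(F) = 3/4 + ((16 + 1) + 9)/4 = 3/4 + (17 + 9)/4 = 3/4 + (1/4)*26 = 3/4 + 13/2 = 29/4)
E(A, B) = 739/696 + 479*B (E(A, B) = 479*B + 739/696 = 739/696 + 479*B)
E(D(-(-3 + q(1, -2))), s) - 1*(-198673) = (739/696 + 479*198) - 1*(-198673) = (739/696 + 94842) + 198673 = 66010771/696 + 198673 = 204287179/696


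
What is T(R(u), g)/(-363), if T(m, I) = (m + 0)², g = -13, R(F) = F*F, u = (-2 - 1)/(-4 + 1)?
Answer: -1/363 ≈ -0.0027548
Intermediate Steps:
u = 1 (u = -3/(-3) = -3*(-⅓) = 1)
R(F) = F²
T(m, I) = m²
T(R(u), g)/(-363) = (1²)²/(-363) = 1²*(-1/363) = 1*(-1/363) = -1/363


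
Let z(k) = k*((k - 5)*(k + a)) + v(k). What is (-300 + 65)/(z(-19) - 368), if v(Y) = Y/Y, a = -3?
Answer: 235/10399 ≈ 0.022598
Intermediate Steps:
v(Y) = 1
z(k) = 1 + k*(-5 + k)*(-3 + k) (z(k) = k*((k - 5)*(k - 3)) + 1 = k*((-5 + k)*(-3 + k)) + 1 = k*(-5 + k)*(-3 + k) + 1 = 1 + k*(-5 + k)*(-3 + k))
(-300 + 65)/(z(-19) - 368) = (-300 + 65)/((1 + (-19)³ - 8*(-19)² + 15*(-19)) - 368) = -235/((1 - 6859 - 8*361 - 285) - 368) = -235/((1 - 6859 - 2888 - 285) - 368) = -235/(-10031 - 368) = -235/(-10399) = -235*(-1/10399) = 235/10399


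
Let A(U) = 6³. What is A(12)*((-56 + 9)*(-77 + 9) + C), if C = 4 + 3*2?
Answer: 692496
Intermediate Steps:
C = 10 (C = 4 + 6 = 10)
A(U) = 216
A(12)*((-56 + 9)*(-77 + 9) + C) = 216*((-56 + 9)*(-77 + 9) + 10) = 216*(-47*(-68) + 10) = 216*(3196 + 10) = 216*3206 = 692496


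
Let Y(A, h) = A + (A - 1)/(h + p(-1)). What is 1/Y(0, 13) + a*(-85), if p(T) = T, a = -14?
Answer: 1178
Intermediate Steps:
Y(A, h) = A + (-1 + A)/(-1 + h) (Y(A, h) = A + (A - 1)/(h - 1) = A + (-1 + A)/(-1 + h))
1/Y(0, 13) + a*(-85) = 1/((-1 + 0*13)/(-1 + 13)) - 14*(-85) = 1/((-1 + 0)/12) + 1190 = 1/((1/12)*(-1)) + 1190 = 1/(-1/12) + 1190 = -12 + 1190 = 1178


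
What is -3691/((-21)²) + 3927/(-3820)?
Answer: -15831427/1684620 ≈ -9.3976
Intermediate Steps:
-3691/((-21)²) + 3927/(-3820) = -3691/441 + 3927*(-1/3820) = -3691*1/441 - 3927/3820 = -3691/441 - 3927/3820 = -15831427/1684620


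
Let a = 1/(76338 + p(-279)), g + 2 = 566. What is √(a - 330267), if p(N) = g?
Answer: I*√1953171825243366/76902 ≈ 574.69*I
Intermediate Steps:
g = 564 (g = -2 + 566 = 564)
p(N) = 564
a = 1/76902 (a = 1/(76338 + 564) = 1/76902 ≈ 1.3004e-5)
√(a - 330267) = √(1/76902 - 330267) = √(-25398192833/76902) = I*√1953171825243366/76902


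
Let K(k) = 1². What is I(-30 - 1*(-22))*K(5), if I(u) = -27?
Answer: -27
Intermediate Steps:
K(k) = 1
I(-30 - 1*(-22))*K(5) = -27*1 = -27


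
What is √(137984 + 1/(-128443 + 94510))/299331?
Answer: √158881468272243/10157198823 ≈ 0.0012410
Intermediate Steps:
√(137984 + 1/(-128443 + 94510))/299331 = √(137984 + 1/(-33933))*(1/299331) = √(137984 - 1/33933)*(1/299331) = √(4682211071/33933)*(1/299331) = (√158881468272243/33933)*(1/299331) = √158881468272243/10157198823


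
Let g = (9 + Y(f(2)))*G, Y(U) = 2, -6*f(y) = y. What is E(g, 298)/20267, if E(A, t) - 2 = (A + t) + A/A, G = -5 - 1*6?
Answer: 180/20267 ≈ 0.0088814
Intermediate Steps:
f(y) = -y/6
G = -11 (G = -5 - 6 = -11)
g = -121 (g = (9 + 2)*(-11) = 11*(-11) = -121)
E(A, t) = 3 + A + t (E(A, t) = 2 + ((A + t) + A/A) = 2 + ((A + t) + 1) = 2 + (1 + A + t) = 3 + A + t)
E(g, 298)/20267 = (3 - 121 + 298)/20267 = 180*(1/20267) = 180/20267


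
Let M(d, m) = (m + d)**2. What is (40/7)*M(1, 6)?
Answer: 280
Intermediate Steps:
M(d, m) = (d + m)**2
(40/7)*M(1, 6) = (40/7)*(1 + 6)**2 = ((1/7)*40)*7**2 = (40/7)*49 = 280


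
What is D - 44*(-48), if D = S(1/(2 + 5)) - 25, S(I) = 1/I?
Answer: 2094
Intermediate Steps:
D = -18 (D = 1/(1/(2 + 5)) - 25 = 1/(1/7) - 25 = 1/(⅐) - 25 = 7 - 25 = -18)
D - 44*(-48) = -18 - 44*(-48) = -18 + 2112 = 2094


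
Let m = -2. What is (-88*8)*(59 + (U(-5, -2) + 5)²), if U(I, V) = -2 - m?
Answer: -59136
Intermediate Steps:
U(I, V) = 0 (U(I, V) = -2 - 1*(-2) = -2 + 2 = 0)
(-88*8)*(59 + (U(-5, -2) + 5)²) = (-88*8)*(59 + (0 + 5)²) = -704*(59 + 5²) = -704*(59 + 25) = -704*84 = -59136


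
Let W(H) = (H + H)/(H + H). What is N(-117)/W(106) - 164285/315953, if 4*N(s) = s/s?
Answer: -31017/114892 ≈ -0.26997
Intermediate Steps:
N(s) = 1/4 (N(s) = (s/s)/4 = (1/4)*1 = 1/4)
W(H) = 1 (W(H) = (2*H)/((2*H)) = (2*H)*(1/(2*H)) = 1)
N(-117)/W(106) - 164285/315953 = (1/4)/1 - 164285/315953 = (1/4)*1 - 164285*1/315953 = 1/4 - 14935/28723 = -31017/114892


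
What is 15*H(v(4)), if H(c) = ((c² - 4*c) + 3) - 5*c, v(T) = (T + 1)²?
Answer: 6045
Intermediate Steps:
v(T) = (1 + T)²
H(c) = 3 + c² - 9*c (H(c) = (3 + c² - 4*c) - 5*c = 3 + c² - 9*c)
15*H(v(4)) = 15*(3 + ((1 + 4)²)² - 9*(1 + 4)²) = 15*(3 + (5²)² - 9*5²) = 15*(3 + 25² - 9*25) = 15*(3 + 625 - 225) = 15*403 = 6045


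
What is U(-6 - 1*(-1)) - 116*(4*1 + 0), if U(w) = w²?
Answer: -439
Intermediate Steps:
U(-6 - 1*(-1)) - 116*(4*1 + 0) = (-6 - 1*(-1))² - 116*(4*1 + 0) = (-6 + 1)² - 116*(4 + 0) = (-5)² - 116*4 = 25 - 464 = -439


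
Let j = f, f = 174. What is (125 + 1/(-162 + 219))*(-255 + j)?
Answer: -192402/19 ≈ -10126.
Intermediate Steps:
j = 174
(125 + 1/(-162 + 219))*(-255 + j) = (125 + 1/(-162 + 219))*(-255 + 174) = (125 + 1/57)*(-81) = (7126/57)*(-81) = -192402/19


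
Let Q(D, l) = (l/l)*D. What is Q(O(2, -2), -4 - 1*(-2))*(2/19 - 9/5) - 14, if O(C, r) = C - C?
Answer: -14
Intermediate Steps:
O(C, r) = 0
Q(D, l) = D (Q(D, l) = 1*D = D)
Q(O(2, -2), -4 - 1*(-2))*(2/19 - 9/5) - 14 = 0*(2/19 - 9/5) - 14 = 0*(-161/95) - 14 = 0 - 14 = -14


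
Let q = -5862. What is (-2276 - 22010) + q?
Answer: -30148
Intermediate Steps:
(-2276 - 22010) + q = (-2276 - 22010) - 5862 = -24286 - 5862 = -30148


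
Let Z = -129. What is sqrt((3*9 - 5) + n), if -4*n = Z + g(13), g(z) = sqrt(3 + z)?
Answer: sqrt(213)/2 ≈ 7.2973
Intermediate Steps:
n = 125/4 (n = -(-129 + sqrt(3 + 13))/4 = -(-129 + sqrt(16))/4 = -(-129 + 4)/4 = -1/4*(-125) = 125/4 ≈ 31.250)
sqrt((3*9 - 5) + n) = sqrt((3*9 - 5) + 125/4) = sqrt((27 - 5) + 125/4) = sqrt(22 + 125/4) = sqrt(213/4) = sqrt(213)/2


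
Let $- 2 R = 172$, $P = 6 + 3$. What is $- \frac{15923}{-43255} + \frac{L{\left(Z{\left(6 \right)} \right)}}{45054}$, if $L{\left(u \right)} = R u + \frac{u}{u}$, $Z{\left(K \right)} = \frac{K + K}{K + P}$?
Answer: $\frac{238154051}{649603590} \approx 0.36661$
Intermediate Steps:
$P = 9$
$R = -86$ ($R = \left(- \frac{1}{2}\right) 172 = -86$)
$Z{\left(K \right)} = \frac{2 K}{9 + K}$ ($Z{\left(K \right)} = \frac{K + K}{K + 9} = \frac{2 K}{9 + K}$)
$L{\left(u \right)} = 1 - 86 u$ ($L{\left(u \right)} = - 86 u + \frac{u}{u} = - 86 u + 1 = 1 - 86 u$)
$- \frac{15923}{-43255} + \frac{L{\left(Z{\left(6 \right)} \right)}}{45054} = - \frac{15923}{-43255} + \frac{1 - 86 \cdot 2 \cdot 6 \frac{1}{9 + 6}}{45054} = \left(-15923\right) \left(- \frac{1}{43255}\right) + \left(1 - 86 \cdot 2 \cdot 6 \cdot \frac{1}{15}\right) \frac{1}{45054} = \frac{15923}{43255} + \left(1 - 86 \cdot 2 \cdot 6 \cdot \frac{1}{15}\right) \frac{1}{45054} = \frac{15923}{43255} + \left(1 - \frac{344}{5}\right) \frac{1}{45054} = \frac{15923}{43255} - \frac{113}{75090} = \frac{238154051}{649603590}$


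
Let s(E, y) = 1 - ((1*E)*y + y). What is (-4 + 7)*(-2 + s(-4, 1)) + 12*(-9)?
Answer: -102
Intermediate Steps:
s(E, y) = 1 - y - E*y (s(E, y) = 1 - (E*y + y) = 1 - (y + E*y) = 1 + (-y - E*y) = 1 - y - E*y)
(-4 + 7)*(-2 + s(-4, 1)) + 12*(-9) = (-4 + 7)*(-2 + (1 - 1*1 - 1*(-4)*1)) + 12*(-9) = 3*(-2 + (1 - 1 + 4)) - 108 = 3*(-2 + 4) - 108 = 3*2 - 108 = 6 - 108 = -102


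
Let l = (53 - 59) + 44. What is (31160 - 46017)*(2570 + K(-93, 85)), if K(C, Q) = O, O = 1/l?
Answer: -1450949477/38 ≈ -3.8183e+7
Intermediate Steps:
l = 38 (l = -6 + 44 = 38)
O = 1/38 ≈ 0.026316
K(C, Q) = 1/38
(31160 - 46017)*(2570 + K(-93, 85)) = (31160 - 46017)*(2570 + 1/38) = -14857*97661/38 = -1450949477/38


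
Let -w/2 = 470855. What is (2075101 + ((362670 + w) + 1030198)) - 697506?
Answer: 1828753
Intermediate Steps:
w = -941710 (w = -2*470855 = -941710)
(2075101 + ((362670 + w) + 1030198)) - 697506 = (2075101 + ((362670 - 941710) + 1030198)) - 697506 = (2075101 + (-579040 + 1030198)) - 697506 = (2075101 + 451158) - 697506 = 2526259 - 697506 = 1828753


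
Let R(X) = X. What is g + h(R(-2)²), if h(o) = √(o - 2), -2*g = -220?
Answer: 110 + √2 ≈ 111.41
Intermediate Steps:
g = 110 (g = -½*(-220) = 110)
h(o) = √(-2 + o)
g + h(R(-2)²) = 110 + √(-2 + (-2)²) = 110 + √(-2 + 4) = 110 + √2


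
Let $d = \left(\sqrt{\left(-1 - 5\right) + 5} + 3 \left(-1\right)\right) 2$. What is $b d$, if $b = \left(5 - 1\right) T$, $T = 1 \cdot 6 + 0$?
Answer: $-144 + 48 i \approx -144.0 + 48.0 i$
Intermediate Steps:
$T = 6$ ($T = 6 + 0 = 6$)
$b = 24$ ($b = \left(5 - 1\right) 6 = 4 \cdot 6 = 24$)
$d = -6 + 2 i$ ($d = \left(\sqrt{-6 + 5} - 3\right) 2 = \left(\sqrt{-1} - 3\right) 2 = \left(i - 3\right) 2 = \left(-3 + i\right) 2 = -6 + 2 i \approx -6.0 + 2.0 i$)
$b d = 24 \left(-6 + 2 i\right) = -144 + 48 i$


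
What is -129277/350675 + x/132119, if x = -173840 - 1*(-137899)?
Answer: -2283350626/3563910025 ≈ -0.64069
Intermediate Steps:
x = -35941 (x = -173840 + 137899 = -35941)
-129277/350675 + x/132119 = -129277/350675 - 35941/132119 = -2283350626/3563910025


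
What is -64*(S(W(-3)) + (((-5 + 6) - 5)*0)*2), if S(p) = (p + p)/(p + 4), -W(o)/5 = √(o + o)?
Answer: -9600/83 + 1280*I*√6/83 ≈ -115.66 + 37.775*I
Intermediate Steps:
W(o) = -5*√2*√o (W(o) = -5*√(o + o) = -5*√2*√o)
S(p) = 2*p/(4 + p) (S(p) = (2*p)/(4 + p) = 2*p/(4 + p))
-64*(S(W(-3)) + (((-5 + 6) - 5)*0)*2) = -64*(2*(-5*√2*√(-3))/(4 - 5*√2*√(-3)) + (((-5 + 6) - 5)*0)*2) = -64*(2*(-5*√2*I*√3)/(4 - 5*√2*I*√3) + ((1 - 5)*0)*2) = -64*(2*(-5*I*√6)/(4 - 5*I*√6) - 4*0*2) = -64*(-10*I*√6/(4 - 5*I*√6) + 0*2) = -64*(-10*I*√6/(4 - 5*I*√6) + 0) = -(-640)*I*√6/(4 - 5*I*√6) = 640*I*√6/(4 - 5*I*√6)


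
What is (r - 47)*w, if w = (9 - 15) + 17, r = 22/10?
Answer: -2464/5 ≈ -492.80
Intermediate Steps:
r = 11/5 (r = 22*(⅒) = 11/5 ≈ 2.2000)
w = 11 (w = -6 + 17 = 11)
(r - 47)*w = (11/5 - 47)*11 = -224/5*11 = -2464/5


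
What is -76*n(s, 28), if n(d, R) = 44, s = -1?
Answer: -3344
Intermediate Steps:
-76*n(s, 28) = -76*44 = -3344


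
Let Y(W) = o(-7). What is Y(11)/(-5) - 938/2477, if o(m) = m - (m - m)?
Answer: 12649/12385 ≈ 1.0213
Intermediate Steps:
o(m) = m (o(m) = m - 1*0 = m + 0 = m)
Y(W) = -7
Y(11)/(-5) - 938/2477 = -7/(-5) - 938/2477 = -7*(-⅕) - 938*1/2477 = 7/5 - 938/2477 = 12649/12385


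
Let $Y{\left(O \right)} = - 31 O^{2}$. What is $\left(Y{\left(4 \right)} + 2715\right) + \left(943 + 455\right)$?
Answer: $3617$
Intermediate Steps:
$\left(Y{\left(4 \right)} + 2715\right) + \left(943 + 455\right) = \left(- 31 \cdot 4^{2} + 2715\right) + \left(943 + 455\right) = \left(\left(-31\right) 16 + 2715\right) + 1398 = \left(-496 + 2715\right) + 1398 = 2219 + 1398 = 3617$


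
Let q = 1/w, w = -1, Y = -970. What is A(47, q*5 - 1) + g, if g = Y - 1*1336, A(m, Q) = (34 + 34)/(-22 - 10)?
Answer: -18465/8 ≈ -2308.1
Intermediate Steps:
q = -1 (q = 1/(-1) = -1)
A(m, Q) = -17/8 (A(m, Q) = 68/(-32) = 68*(-1/32) = -17/8)
g = -2306 (g = -970 - 1*1336 = -970 - 1336 = -2306)
A(47, q*5 - 1) + g = -17/8 - 2306 = -18465/8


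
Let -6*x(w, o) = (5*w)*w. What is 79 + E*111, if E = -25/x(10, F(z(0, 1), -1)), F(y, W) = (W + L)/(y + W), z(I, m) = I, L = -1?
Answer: 1123/10 ≈ 112.30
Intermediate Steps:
F(y, W) = (-1 + W)/(W + y) (F(y, W) = (W - 1)/(y + W) = (-1 + W)/(W + y))
x(w, o) = -5*w²/6 (x(w, o) = -5*w*w/6 = -5*w²/6)
E = 3/10 (E = -25/((-⅚*10²)) = -25/((-⅚*100)) = -25/(-250/3) = -25*(-3/250) = 3/10 ≈ 0.30000)
79 + E*111 = 79 + (3/10)*111 = 79 + 333/10 = 1123/10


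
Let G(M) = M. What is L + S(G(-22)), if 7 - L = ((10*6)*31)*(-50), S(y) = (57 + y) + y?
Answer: 93020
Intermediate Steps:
S(y) = 57 + 2*y
L = 93007 (L = 7 - (10*6)*31*(-50) = 7 - 60*31*(-50) = 7 - 1860*(-50) = 7 - 1*(-93000) = 7 + 93000 = 93007)
L + S(G(-22)) = 93007 + (57 + 2*(-22)) = 93007 + (57 - 44) = 93007 + 13 = 93020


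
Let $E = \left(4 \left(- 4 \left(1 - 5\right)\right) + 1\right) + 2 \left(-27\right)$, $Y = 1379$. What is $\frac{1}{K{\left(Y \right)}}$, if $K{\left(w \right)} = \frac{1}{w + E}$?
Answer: $1390$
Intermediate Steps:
$E = 11$ ($E = \left(4 \left(\left(-4\right) \left(-4\right)\right) + 1\right) - 54 = \left(4 \cdot 16 + 1\right) - 54 = \left(64 + 1\right) - 54 = 65 - 54 = 11$)
$K{\left(w \right)} = \frac{1}{11 + w}$ ($K{\left(w \right)} = \frac{1}{w + 11} = \frac{1}{11 + w}$)
$\frac{1}{K{\left(Y \right)}} = \frac{1}{\frac{1}{11 + 1379}} = \frac{1}{\frac{1}{1390}} = 1390$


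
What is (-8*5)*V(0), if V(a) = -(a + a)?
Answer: 0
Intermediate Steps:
V(a) = -2*a
(-8*5)*V(0) = (-8*5)*(-2*0) = -40*0 = 0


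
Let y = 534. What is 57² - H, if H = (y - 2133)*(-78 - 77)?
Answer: -244596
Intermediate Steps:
H = 247845 (H = (534 - 2133)*(-78 - 77) = -1599*(-155) = 247845)
57² - H = 57² - 1*247845 = 3249 - 247845 = -244596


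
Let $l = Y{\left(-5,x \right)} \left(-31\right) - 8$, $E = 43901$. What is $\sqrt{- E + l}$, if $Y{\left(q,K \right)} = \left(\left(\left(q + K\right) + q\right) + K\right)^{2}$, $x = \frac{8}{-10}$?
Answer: $\frac{i \sqrt{1202009}}{5} \approx 219.27 i$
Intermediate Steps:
$x = - \frac{4}{5}$ ($x = 8 \left(- \frac{1}{10}\right) = - \frac{4}{5} \approx -0.8$)
$Y{\left(q,K \right)} = \left(2 K + 2 q\right)^{2}$ ($Y{\left(q,K \right)} = \left(\left(\left(K + q\right) + q\right) + K\right)^{2} = \left(\left(K + 2 q\right) + K\right)^{2} = \left(2 K + 2 q\right)^{2}$)
$l = - \frac{104484}{25}$ ($l = 4 \left(- \frac{4}{5} - 5\right)^{2} \left(-31\right) - 8 = 4 \left(- \frac{29}{5}\right)^{2} \left(-31\right) - 8 = 4 \cdot \frac{841}{25} \left(-31\right) - 8 = \frac{3364}{25} \left(-31\right) - 8 = - \frac{104284}{25} - 8 = - \frac{104484}{25} \approx -4179.4$)
$\sqrt{- E + l} = \sqrt{\left(-1\right) 43901 - \frac{104484}{25}} = \sqrt{-43901 - \frac{104484}{25}} = \sqrt{- \frac{1202009}{25}} = \frac{i \sqrt{1202009}}{5}$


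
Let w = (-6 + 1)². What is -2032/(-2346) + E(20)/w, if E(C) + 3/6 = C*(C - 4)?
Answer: 800347/58650 ≈ 13.646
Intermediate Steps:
w = 25 (w = (-5)² = 25)
E(C) = -½ + C*(-4 + C) (E(C) = -½ + C*(C - 4) = -½ + C*(-4 + C))
-2032/(-2346) + E(20)/w = -2032/(-2346) + (-½ + 20² - 4*20)/25 = -2032*(-1/2346) + (-½ + 400 - 80)*(1/25) = 1016/1173 + (639/2)*(1/25) = 1016/1173 + 639/50 = 800347/58650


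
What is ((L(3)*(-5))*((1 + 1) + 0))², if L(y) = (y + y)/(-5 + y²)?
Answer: 225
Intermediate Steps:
L(y) = 2*y/(-5 + y²) (L(y) = (2*y)/(-5 + y²) = 2*y/(-5 + y²))
((L(3)*(-5))*((1 + 1) + 0))² = (((2*3/(-5 + 3²))*(-5))*((1 + 1) + 0))² = (((2*3/(-5 + 9))*(-5))*(2 + 0))² = (((2*3/4)*(-5))*2)² = (((2*3*(¼))*(-5))*2)² = (((3/2)*(-5))*2)² = (-15/2*2)² = (-15)² = 225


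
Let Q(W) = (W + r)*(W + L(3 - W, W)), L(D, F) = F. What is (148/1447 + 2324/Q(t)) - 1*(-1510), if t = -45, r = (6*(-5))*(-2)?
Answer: 1473273236/976725 ≈ 1508.4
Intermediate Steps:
r = 60 (r = -30*(-2) = 60)
Q(W) = 2*W*(60 + W) (Q(W) = (W + 60)*(W + W) = (60 + W)*(2*W) = 2*W*(60 + W))
(148/1447 + 2324/Q(t)) - 1*(-1510) = (148/1447 + 2324/((2*(-45)*(60 - 45)))) - 1*(-1510) = (148*(1/1447) + 2324/((2*(-45)*15))) + 1510 = (148/1447 + 2324/(-1350)) + 1510 = (148/1447 + 2324*(-1/1350)) + 1510 = (148/1447 - 1162/675) + 1510 = -1581514/976725 + 1510 = 1473273236/976725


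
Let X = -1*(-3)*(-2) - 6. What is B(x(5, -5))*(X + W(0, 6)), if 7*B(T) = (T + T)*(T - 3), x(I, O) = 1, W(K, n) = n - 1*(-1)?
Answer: 20/7 ≈ 2.8571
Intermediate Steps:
W(K, n) = 1 + n (W(K, n) = n + 1 = 1 + n)
X = -12 (X = 3*(-2) - 6 = -6 - 6 = -12)
B(T) = 2*T*(-3 + T)/7 (B(T) = ((T + T)*(T - 3))/7 = ((2*T)*(-3 + T))/7 = (2*T*(-3 + T))/7 = 2*T*(-3 + T)/7)
B(x(5, -5))*(X + W(0, 6)) = ((2/7)*1*(-3 + 1))*(-12 + (1 + 6)) = ((2/7)*1*(-2))*(-12 + 7) = -4/7*(-5) = 20/7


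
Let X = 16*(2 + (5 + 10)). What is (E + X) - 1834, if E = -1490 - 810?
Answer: -3862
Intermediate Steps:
X = 272 (X = 16*(2 + 15) = 16*17 = 272)
E = -2300
(E + X) - 1834 = (-2300 + 272) - 1834 = -2028 - 1834 = -3862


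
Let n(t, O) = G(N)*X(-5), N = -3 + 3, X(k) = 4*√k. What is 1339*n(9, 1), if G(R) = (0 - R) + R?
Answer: 0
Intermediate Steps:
N = 0
G(R) = 0 (G(R) = -R + R = 0)
n(t, O) = 0 (n(t, O) = 0*(4*√(-5)) = 0*(4*(I*√5)) = 0*(4*I*√5) = 0)
1339*n(9, 1) = 1339*0 = 0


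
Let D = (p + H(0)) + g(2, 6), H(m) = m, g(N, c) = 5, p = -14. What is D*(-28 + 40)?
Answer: -108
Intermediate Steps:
D = -9 (D = (-14 + 0) + 5 = -14 + 5 = -9)
D*(-28 + 40) = -9*(-28 + 40) = -9*12 = -108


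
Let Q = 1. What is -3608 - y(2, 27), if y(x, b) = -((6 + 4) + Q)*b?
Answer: -3311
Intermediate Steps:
y(x, b) = -11*b (y(x, b) = -((6 + 4) + 1)*b = -(10 + 1)*b = -11*b)
-3608 - y(2, 27) = -3608 - (-11)*27 = -3608 - 1*(-297) = -3608 + 297 = -3311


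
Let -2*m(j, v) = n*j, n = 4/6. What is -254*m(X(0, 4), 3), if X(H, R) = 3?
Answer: 254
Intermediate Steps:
n = ⅔ (n = 4*(⅙) = ⅔ ≈ 0.66667)
m(j, v) = -j/3
-254*m(X(0, 4), 3) = -(-254)*3/3 = -254*(-1) = 254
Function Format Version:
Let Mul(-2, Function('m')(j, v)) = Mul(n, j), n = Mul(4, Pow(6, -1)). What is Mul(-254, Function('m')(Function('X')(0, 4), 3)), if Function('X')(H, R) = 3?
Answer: 254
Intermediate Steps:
n = Rational(2, 3) (n = Mul(4, Rational(1, 6)) = Rational(2, 3) ≈ 0.66667)
Function('m')(j, v) = Mul(Rational(-1, 3), j) (Function('m')(j, v) = Mul(Rational(-1, 2), Mul(Rational(2, 3), j)) = Mul(Rational(-1, 3), j))
Mul(-254, Function('m')(Function('X')(0, 4), 3)) = Mul(-254, Mul(Rational(-1, 3), 3)) = Mul(-254, -1) = 254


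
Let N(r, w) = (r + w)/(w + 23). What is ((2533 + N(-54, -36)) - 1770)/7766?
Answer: 10009/100958 ≈ 0.099140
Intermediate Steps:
N(r, w) = (r + w)/(23 + w)
((2533 + N(-54, -36)) - 1770)/7766 = ((2533 + (-54 - 36)/(23 - 36)) - 1770)/7766 = ((2533 - 90/(-13)) - 1770)*(1/7766) = ((2533 - 1/13*(-90)) - 1770)*(1/7766) = ((2533 + 90/13) - 1770)*(1/7766) = (33019/13 - 1770)*(1/7766) = (10009/13)*(1/7766) = 10009/100958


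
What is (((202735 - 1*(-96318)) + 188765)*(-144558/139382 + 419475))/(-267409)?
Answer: -14260656745737828/18636000619 ≈ -7.6522e+5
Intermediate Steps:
(((202735 - 1*(-96318)) + 188765)*(-144558/139382 + 419475))/(-267409) = (((202735 + 96318) + 188765)*(-144558*1/139382 + 419475))*(-1/267409) = ((299053 + 188765)*(-72279/69691 + 419475))*(-1/267409) = (487818*(29233559946/69691))*(-1/267409) = (14260656745737828/69691)*(-1/267409) = -14260656745737828/18636000619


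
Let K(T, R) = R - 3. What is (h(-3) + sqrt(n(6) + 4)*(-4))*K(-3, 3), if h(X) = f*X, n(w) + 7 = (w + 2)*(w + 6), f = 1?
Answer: 0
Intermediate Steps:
K(T, R) = -3 + R
n(w) = -7 + (2 + w)*(6 + w) (n(w) = -7 + (w + 2)*(w + 6) = -7 + (2 + w)*(6 + w))
h(X) = X (h(X) = 1*X = X)
(h(-3) + sqrt(n(6) + 4)*(-4))*K(-3, 3) = (-3 + sqrt((5 + 6**2 + 8*6) + 4)*(-4))*(-3 + 3) = (-3 + sqrt((5 + 36 + 48) + 4)*(-4))*0 = (-3 + sqrt(89 + 4)*(-4))*0 = (-3 + sqrt(93)*(-4))*0 = (-3 - 4*sqrt(93))*0 = 0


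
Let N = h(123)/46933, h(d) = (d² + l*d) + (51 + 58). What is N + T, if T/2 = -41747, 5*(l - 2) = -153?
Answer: -19593060909/234665 ≈ -83494.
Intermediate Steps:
l = -143/5 (l = 2 + (⅕)*(-153) = 2 - 153/5 = -143/5 ≈ -28.600)
h(d) = 109 + d² - 143*d/5 (h(d) = (d² - 143*d/5) + (51 + 58) = (d² - 143*d/5) + 109 = 109 + d² - 143*d/5)
N = 58601/234665 (N = (109 + 123² - 143/5*123)/46933 = (109 + 15129 - 17589/5)*(1/46933) = (58601/5)*(1/46933) = 58601/234665 ≈ 0.24972)
T = -83494 (T = 2*(-41747) = -83494)
N + T = 58601/234665 - 83494 = -19593060909/234665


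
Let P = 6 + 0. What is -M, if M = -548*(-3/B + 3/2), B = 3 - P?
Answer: 1370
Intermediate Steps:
P = 6
B = -3 (B = 3 - 1*6 = 3 - 6 = -3)
M = -1370 (M = -548*(-3/(-3) + 3/2) = -548*(-3*(-⅓) + 3*(½)) = -548*(1 + 3/2) = -548*5/2 = -1370)
-M = -1*(-1370) = 1370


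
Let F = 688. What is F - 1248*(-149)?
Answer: 186640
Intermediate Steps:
F - 1248*(-149) = 688 - 1248*(-149) = 688 + 185952 = 186640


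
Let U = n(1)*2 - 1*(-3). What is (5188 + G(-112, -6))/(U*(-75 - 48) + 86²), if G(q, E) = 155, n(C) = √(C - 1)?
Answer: 5343/7027 ≈ 0.76035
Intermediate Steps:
n(C) = √(-1 + C)
U = 3 (U = √(-1 + 1)*2 - 1*(-3) = √0*2 + 3 = 0*2 + 3 = 0 + 3 = 3)
(5188 + G(-112, -6))/(U*(-75 - 48) + 86²) = (5188 + 155)/(3*(-75 - 48) + 86²) = 5343/(3*(-123) + 7396) = 5343/(-369 + 7396) = 5343/7027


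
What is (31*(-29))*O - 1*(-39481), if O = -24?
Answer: 61057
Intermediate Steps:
(31*(-29))*O - 1*(-39481) = (31*(-29))*(-24) - 1*(-39481) = -899*(-24) + 39481 = 21576 + 39481 = 61057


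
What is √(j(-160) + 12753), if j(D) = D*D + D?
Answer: √38193 ≈ 195.43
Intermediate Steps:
j(D) = D + D² (j(D) = D² + D = D + D²)
√(j(-160) + 12753) = √(-160*(1 - 160) + 12753) = √(-160*(-159) + 12753) = √(25440 + 12753) = √38193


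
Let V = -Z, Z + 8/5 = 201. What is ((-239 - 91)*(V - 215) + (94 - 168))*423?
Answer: 57814794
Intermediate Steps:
Z = 997/5 (Z = -8/5 + 201 = 997/5 ≈ 199.40)
V = -997/5 (V = -1*997/5 = -997/5 ≈ -199.40)
((-239 - 91)*(V - 215) + (94 - 168))*423 = ((-239 - 91)*(-997/5 - 215) + (94 - 168))*423 = (-330*(-2072/5) - 74)*423 = (136752 - 74)*423 = 136678*423 = 57814794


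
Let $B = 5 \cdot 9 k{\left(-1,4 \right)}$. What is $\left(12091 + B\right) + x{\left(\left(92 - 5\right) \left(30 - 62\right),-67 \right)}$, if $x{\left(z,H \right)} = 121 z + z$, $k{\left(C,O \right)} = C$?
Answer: $-327602$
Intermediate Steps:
$x{\left(z,H \right)} = 122 z$
$B = -45$ ($B = 5 \cdot 9 \left(-1\right) = 45 \left(-1\right) = -45$)
$\left(12091 + B\right) + x{\left(\left(92 - 5\right) \left(30 - 62\right),-67 \right)} = \left(12091 - 45\right) + 122 \left(92 - 5\right) \left(30 - 62\right) = 12046 + 122 \cdot 87 \left(-32\right) = 12046 + 122 \left(-2784\right) = 12046 - 339648 = -327602$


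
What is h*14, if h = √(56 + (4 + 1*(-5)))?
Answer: 14*√55 ≈ 103.83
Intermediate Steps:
h = √55 (h = √(56 + (4 - 5)) = √(56 - 1) = √55 ≈ 7.4162)
h*14 = √55*14 = 14*√55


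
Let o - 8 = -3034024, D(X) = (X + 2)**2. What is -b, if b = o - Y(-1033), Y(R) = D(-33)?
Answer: 3034977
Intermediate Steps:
D(X) = (2 + X)**2
Y(R) = 961 (Y(R) = (2 - 33)**2 = (-31)**2 = 961)
o = -3034016 (o = 8 - 3034024 = -3034016)
b = -3034977 (b = -3034016 - 1*961 = -3034016 - 961 = -3034977)
-b = -1*(-3034977) = 3034977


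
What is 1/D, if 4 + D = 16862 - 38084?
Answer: -1/21226 ≈ -4.7112e-5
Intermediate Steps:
D = -21226 (D = -4 + (16862 - 38084) = -4 - 21222 = -21226)
1/D = 1/(-21226) = -1/21226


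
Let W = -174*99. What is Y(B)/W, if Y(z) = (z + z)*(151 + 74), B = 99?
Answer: -75/29 ≈ -2.5862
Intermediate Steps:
Y(z) = 450*z (Y(z) = (2*z)*225 = 450*z)
W = -17226
Y(B)/W = (450*99)/(-17226) = 44550*(-1/17226) = -75/29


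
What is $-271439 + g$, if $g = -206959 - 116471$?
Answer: $-594869$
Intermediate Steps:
$g = -323430$ ($g = -206959 - 116471 = -323430$)
$-271439 + g = -271439 - 323430 = -594869$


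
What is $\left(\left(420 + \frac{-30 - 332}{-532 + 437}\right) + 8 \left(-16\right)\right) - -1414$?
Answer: $\frac{162432}{95} \approx 1709.8$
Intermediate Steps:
$\left(\left(420 + \frac{-30 - 332}{-532 + 437}\right) + 8 \left(-16\right)\right) - -1414 = \left(\left(420 - \frac{362}{-95}\right) - 128\right) + 1414 = \left(\left(420 - - \frac{362}{95}\right) - 128\right) + 1414 = \left(\left(420 + \frac{362}{95}\right) - 128\right) + 1414 = \left(\frac{40262}{95} - 128\right) + 1414 = \frac{28102}{95} + 1414 = \frac{162432}{95}$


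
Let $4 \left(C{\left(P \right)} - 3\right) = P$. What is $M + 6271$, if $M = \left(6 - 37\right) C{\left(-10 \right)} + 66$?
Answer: $\frac{12643}{2} \approx 6321.5$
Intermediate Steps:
$C{\left(P \right)} = 3 + \frac{P}{4}$
$M = \frac{101}{2}$ ($M = \left(6 - 37\right) \left(3 + \frac{1}{4} \left(-10\right)\right) + 66 = - 31 \left(3 - \frac{5}{2}\right) + 66 = \left(-31\right) \frac{1}{2} + 66 = - \frac{31}{2} + 66 = \frac{101}{2} \approx 50.5$)
$M + 6271 = \frac{101}{2} + 6271 = \frac{12643}{2}$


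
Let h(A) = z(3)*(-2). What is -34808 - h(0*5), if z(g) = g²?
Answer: -34790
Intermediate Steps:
h(A) = -18 (h(A) = 3²*(-2) = 9*(-2) = -18)
-34808 - h(0*5) = -34808 - 1*(-18) = -34808 + 18 = -34790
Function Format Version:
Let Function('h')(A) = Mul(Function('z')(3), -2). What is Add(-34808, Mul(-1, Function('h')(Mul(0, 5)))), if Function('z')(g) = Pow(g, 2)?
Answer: -34790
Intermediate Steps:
Function('h')(A) = -18 (Function('h')(A) = Mul(Pow(3, 2), -2) = Mul(9, -2) = -18)
Add(-34808, Mul(-1, Function('h')(Mul(0, 5)))) = Add(-34808, Mul(-1, -18)) = Add(-34808, 18) = -34790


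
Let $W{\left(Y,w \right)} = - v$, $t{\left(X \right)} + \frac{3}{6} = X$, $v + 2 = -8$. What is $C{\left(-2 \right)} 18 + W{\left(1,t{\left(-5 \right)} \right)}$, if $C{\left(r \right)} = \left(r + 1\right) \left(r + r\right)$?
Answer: $82$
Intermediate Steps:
$v = -10$ ($v = -2 - 8 = -10$)
$t{\left(X \right)} = - \frac{1}{2} + X$
$W{\left(Y,w \right)} = 10$ ($W{\left(Y,w \right)} = \left(-1\right) \left(-10\right) = 10$)
$C{\left(r \right)} = 2 r \left(1 + r\right)$ ($C{\left(r \right)} = \left(1 + r\right) 2 r = 2 r \left(1 + r\right)$)
$C{\left(-2 \right)} 18 + W{\left(1,t{\left(-5 \right)} \right)} = 2 \left(-2\right) \left(1 - 2\right) 18 + 10 = 2 \left(-2\right) \left(-1\right) 18 + 10 = 4 \cdot 18 + 10 = 72 + 10 = 82$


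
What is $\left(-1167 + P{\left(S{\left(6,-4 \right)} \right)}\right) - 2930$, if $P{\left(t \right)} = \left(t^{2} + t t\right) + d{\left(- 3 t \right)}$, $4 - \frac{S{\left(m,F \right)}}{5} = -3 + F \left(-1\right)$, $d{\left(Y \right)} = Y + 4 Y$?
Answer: $-3872$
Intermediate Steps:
$d{\left(Y \right)} = 5 Y$
$S{\left(m,F \right)} = 35 + 5 F$ ($S{\left(m,F \right)} = 20 - 5 \left(-3 + F \left(-1\right)\right) = 20 - 5 \left(-3 - F\right) = 20 + \left(15 + 5 F\right) = 35 + 5 F$)
$P{\left(t \right)} = - 15 t + 2 t^{2}$ ($P{\left(t \right)} = \left(t^{2} + t t\right) + 5 \left(- 3 t\right) = \left(t^{2} + t^{2}\right) - 15 t = 2 t^{2} - 15 t = - 15 t + 2 t^{2}$)
$\left(-1167 + P{\left(S{\left(6,-4 \right)} \right)}\right) - 2930 = \left(-1167 + \left(35 + 5 \left(-4\right)\right) \left(-15 + 2 \left(35 + 5 \left(-4\right)\right)\right)\right) - 2930 = \left(-1167 + \left(35 - 20\right) \left(-15 + 2 \left(35 - 20\right)\right)\right) - 2930 = \left(-1167 + 15 \left(-15 + 2 \cdot 15\right)\right) - 2930 = \left(-1167 + 15 \left(-15 + 30\right)\right) - 2930 = \left(-1167 + 15 \cdot 15\right) - 2930 = \left(-1167 + 225\right) - 2930 = -942 - 2930 = -3872$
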